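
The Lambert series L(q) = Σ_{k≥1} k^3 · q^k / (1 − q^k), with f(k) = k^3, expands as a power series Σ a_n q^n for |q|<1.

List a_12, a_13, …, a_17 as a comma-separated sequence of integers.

2044, 2198, 3096, 3528, 4681, 4914

d|12:{12,6,4,3,2,1}  Σf=1728+216+64+27+8+1=2044
d|13:{13,1}  Σf=2197+1=2198
d|14:{14,7,2,1}  Σf=2744+343+8+1=3096
[q^15] f(15)=3375,f(5)=125,f(3)=27,f(1)=1 ⇒ 3528
q^16  k|16↦f(k): 16:4096 8:512 4:64 2:8 1:1  a_16=4681
q^17  k|17↦f(k): 1:1 17:4913  a_17=4914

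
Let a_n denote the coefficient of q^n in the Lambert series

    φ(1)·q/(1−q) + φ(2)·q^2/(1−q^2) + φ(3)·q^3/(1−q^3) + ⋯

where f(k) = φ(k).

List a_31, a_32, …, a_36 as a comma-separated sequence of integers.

q^31  k|31↦φ(k): 1:1 31:30  a_31=31
q^32  k|32↦φ(k): 32:16 16:8 8:4 4:2 2:1 1:1  a_32=32
q^33  k|33↦φ(k): 33:20 11:10 3:2 1:1  a_33=33
[q^34] φ(34)=16,φ(17)=16,φ(2)=1,φ(1)=1 ⇒ 34
n=35: 1·35 5·7 7·5 35·1  φ→[1+4+6+24]=35
d|36:{1,2,3,4,6,9,12,18,36}  Σφ=1+1+2+2+2+6+4+6+12=36

31, 32, 33, 34, 35, 36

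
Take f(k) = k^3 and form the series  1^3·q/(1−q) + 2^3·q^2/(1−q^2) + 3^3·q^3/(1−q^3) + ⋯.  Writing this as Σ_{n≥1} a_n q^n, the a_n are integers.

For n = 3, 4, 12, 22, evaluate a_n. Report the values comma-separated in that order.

28, 73, 2044, 11988

n=3: 1·3 3·1  f→[1+27]=28
n=4: 1·4 2·2 4·1  f→[1+8+64]=73
d|12:{1,2,3,4,6,12}  Σf=1+8+27+64+216+1728=2044
q^22  k|22↦f(k): 22:10648 11:1331 2:8 1:1  a_22=11988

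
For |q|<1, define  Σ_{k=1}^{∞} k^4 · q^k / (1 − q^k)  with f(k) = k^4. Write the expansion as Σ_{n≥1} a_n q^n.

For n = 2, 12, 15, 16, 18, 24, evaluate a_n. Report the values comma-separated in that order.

17, 22386, 51332, 69905, 112931, 358258

d|2:{1,2}  Σf=1+16=17
d|12:{1,2,3,4,6,12}  Σf=1+16+81+256+1296+20736=22386
q^15  k|15↦f(k): 1:1 3:81 5:625 15:50625  a_15=51332
[q^16] f(16)=65536,f(8)=4096,f(4)=256,f(2)=16,f(1)=1 ⇒ 69905
n=18: 18·1 9·2 6·3 3·6 2·9 1·18  f→[104976+6561+1296+81+16+1]=112931
d|24:{1,2,3,4,6,8,12,24}  Σf=1+16+81+256+1296+4096+20736+331776=358258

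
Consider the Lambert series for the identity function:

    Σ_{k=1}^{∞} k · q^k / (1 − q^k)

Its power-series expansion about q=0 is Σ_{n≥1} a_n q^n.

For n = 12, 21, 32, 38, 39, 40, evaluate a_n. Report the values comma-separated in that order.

[q^12] f(12)=12,f(6)=6,f(4)=4,f(3)=3,f(2)=2,f(1)=1 ⇒ 28
q^21  k|21↦f(k): 1:1 3:3 7:7 21:21  a_21=32
n=32: 1·32 2·16 4·8 8·4 16·2 32·1  f→[1+2+4+8+16+32]=63
n=38: 38·1 19·2 2·19 1·38  f→[38+19+2+1]=60
n=39: 1·39 3·13 13·3 39·1  f→[1+3+13+39]=56
d|40:{40,20,10,8,5,4,2,1}  Σf=40+20+10+8+5+4+2+1=90

28, 32, 63, 60, 56, 90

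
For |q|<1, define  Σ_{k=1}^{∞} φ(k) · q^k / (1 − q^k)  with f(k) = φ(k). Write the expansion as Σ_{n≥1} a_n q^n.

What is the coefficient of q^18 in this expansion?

[q^18] φ(1)=1,φ(2)=1,φ(3)=2,φ(6)=2,φ(9)=6,φ(18)=6 ⇒ 18

a_18 = 18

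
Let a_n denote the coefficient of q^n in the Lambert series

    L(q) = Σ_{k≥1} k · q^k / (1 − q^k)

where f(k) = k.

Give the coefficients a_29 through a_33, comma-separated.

30, 72, 32, 63, 48

q^29  k|29↦f(k): 29:29 1:1  a_29=30
d|30:{1,2,3,5,6,10,15,30}  Σf=1+2+3+5+6+10+15+30=72
[q^31] f(1)=1,f(31)=31 ⇒ 32
d|32:{32,16,8,4,2,1}  Σf=32+16+8+4+2+1=63
[q^33] f(1)=1,f(3)=3,f(11)=11,f(33)=33 ⇒ 48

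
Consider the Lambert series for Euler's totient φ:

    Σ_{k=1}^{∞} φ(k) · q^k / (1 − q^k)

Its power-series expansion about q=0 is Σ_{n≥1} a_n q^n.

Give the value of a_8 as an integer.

d|8:{8,4,2,1}  Σφ=4+2+1+1=8

a_8 = 8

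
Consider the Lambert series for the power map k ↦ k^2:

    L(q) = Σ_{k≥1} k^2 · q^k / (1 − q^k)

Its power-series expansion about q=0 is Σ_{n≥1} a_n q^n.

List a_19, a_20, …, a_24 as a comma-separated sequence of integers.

[q^19] f(1)=1,f(19)=361 ⇒ 362
n=20: 20·1 10·2 5·4 4·5 2·10 1·20  f→[400+100+25+16+4+1]=546
n=21: 1·21 3·7 7·3 21·1  f→[1+9+49+441]=500
n=22: 1·22 2·11 11·2 22·1  f→[1+4+121+484]=610
q^23  k|23↦f(k): 1:1 23:529  a_23=530
d|24:{24,12,8,6,4,3,2,1}  Σf=576+144+64+36+16+9+4+1=850

362, 546, 500, 610, 530, 850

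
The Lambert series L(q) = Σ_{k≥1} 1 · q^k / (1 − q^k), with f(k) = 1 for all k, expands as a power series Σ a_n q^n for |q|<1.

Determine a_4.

n=4: 4·1 2·2 1·4  f→[1+1+1]=3

a_4 = 3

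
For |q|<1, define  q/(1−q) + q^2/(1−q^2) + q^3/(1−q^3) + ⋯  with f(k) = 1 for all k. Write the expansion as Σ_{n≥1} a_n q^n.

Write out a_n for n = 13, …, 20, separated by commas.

2, 4, 4, 5, 2, 6, 2, 6

[q^13] f(1)=1,f(13)=1 ⇒ 2
[q^14] f(1)=1,f(2)=1,f(7)=1,f(14)=1 ⇒ 4
q^15  k|15↦f(k): 15:1 5:1 3:1 1:1  a_15=4
d|16:{16,8,4,2,1}  Σf=1+1+1+1+1=5
d|17:{1,17}  Σf=1+1=2
d|18:{18,9,6,3,2,1}  Σf=1+1+1+1+1+1=6
d|19:{19,1}  Σf=1+1=2
n=20: 20·1 10·2 5·4 4·5 2·10 1·20  f→[1+1+1+1+1+1]=6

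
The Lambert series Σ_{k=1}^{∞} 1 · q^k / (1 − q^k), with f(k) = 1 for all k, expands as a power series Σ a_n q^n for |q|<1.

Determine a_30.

a_30 = 8

[q^30] f(30)=1,f(15)=1,f(10)=1,f(6)=1,f(5)=1,f(3)=1,f(2)=1,f(1)=1 ⇒ 8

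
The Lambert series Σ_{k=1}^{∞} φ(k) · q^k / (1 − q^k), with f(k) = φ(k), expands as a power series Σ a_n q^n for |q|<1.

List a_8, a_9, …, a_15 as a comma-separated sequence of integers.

d|8:{1,2,4,8}  Σφ=1+1+2+4=8
[q^9] φ(1)=1,φ(3)=2,φ(9)=6 ⇒ 9
[q^10] φ(1)=1,φ(2)=1,φ(5)=4,φ(10)=4 ⇒ 10
n=11: 11·1 1·11  φ→[10+1]=11
[q^12] φ(12)=4,φ(6)=2,φ(4)=2,φ(3)=2,φ(2)=1,φ(1)=1 ⇒ 12
q^13  k|13↦φ(k): 13:12 1:1  a_13=13
[q^14] φ(14)=6,φ(7)=6,φ(2)=1,φ(1)=1 ⇒ 14
n=15: 15·1 5·3 3·5 1·15  φ→[8+4+2+1]=15

8, 9, 10, 11, 12, 13, 14, 15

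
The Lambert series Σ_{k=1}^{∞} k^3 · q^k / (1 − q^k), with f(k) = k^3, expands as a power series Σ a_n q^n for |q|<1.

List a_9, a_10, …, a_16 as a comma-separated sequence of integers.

757, 1134, 1332, 2044, 2198, 3096, 3528, 4681

d|9:{9,3,1}  Σf=729+27+1=757
n=10: 1·10 2·5 5·2 10·1  f→[1+8+125+1000]=1134
n=11: 1·11 11·1  f→[1+1331]=1332
[q^12] f(1)=1,f(2)=8,f(3)=27,f(4)=64,f(6)=216,f(12)=1728 ⇒ 2044
[q^13] f(1)=1,f(13)=2197 ⇒ 2198
[q^14] f(1)=1,f(2)=8,f(7)=343,f(14)=2744 ⇒ 3096
q^15  k|15↦f(k): 15:3375 5:125 3:27 1:1  a_15=3528
n=16: 16·1 8·2 4·4 2·8 1·16  f→[4096+512+64+8+1]=4681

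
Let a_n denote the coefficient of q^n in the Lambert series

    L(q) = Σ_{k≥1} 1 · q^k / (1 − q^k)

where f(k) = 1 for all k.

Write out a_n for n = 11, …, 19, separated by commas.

d|11:{1,11}  Σf=1+1=2
d|12:{12,6,4,3,2,1}  Σf=1+1+1+1+1+1=6
n=13: 13·1 1·13  f→[1+1]=2
d|14:{1,2,7,14}  Σf=1+1+1+1=4
[q^15] f(1)=1,f(3)=1,f(5)=1,f(15)=1 ⇒ 4
[q^16] f(1)=1,f(2)=1,f(4)=1,f(8)=1,f(16)=1 ⇒ 5
q^17  k|17↦f(k): 1:1 17:1  a_17=2
[q^18] f(1)=1,f(2)=1,f(3)=1,f(6)=1,f(9)=1,f(18)=1 ⇒ 6
d|19:{19,1}  Σf=1+1=2

2, 6, 2, 4, 4, 5, 2, 6, 2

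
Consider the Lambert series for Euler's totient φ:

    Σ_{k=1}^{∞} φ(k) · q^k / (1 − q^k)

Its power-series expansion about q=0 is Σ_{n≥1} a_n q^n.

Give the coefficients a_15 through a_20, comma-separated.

q^15  k|15↦φ(k): 15:8 5:4 3:2 1:1  a_15=15
[q^16] φ(1)=1,φ(2)=1,φ(4)=2,φ(8)=4,φ(16)=8 ⇒ 16
d|17:{17,1}  Σφ=16+1=17
d|18:{18,9,6,3,2,1}  Σφ=6+6+2+2+1+1=18
q^19  k|19↦φ(k): 1:1 19:18  a_19=19
n=20: 20·1 10·2 5·4 4·5 2·10 1·20  φ→[8+4+4+2+1+1]=20

15, 16, 17, 18, 19, 20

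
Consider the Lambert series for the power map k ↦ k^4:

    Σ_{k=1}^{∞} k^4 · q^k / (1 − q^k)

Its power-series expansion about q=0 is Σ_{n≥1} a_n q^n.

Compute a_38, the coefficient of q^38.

a_38 = 2215474

n=38: 38·1 19·2 2·19 1·38  f→[2085136+130321+16+1]=2215474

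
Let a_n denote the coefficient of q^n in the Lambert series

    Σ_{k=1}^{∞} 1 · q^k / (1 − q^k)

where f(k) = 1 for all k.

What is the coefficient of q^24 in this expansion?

a_24 = 8

[q^24] f(1)=1,f(2)=1,f(3)=1,f(4)=1,f(6)=1,f(8)=1,f(12)=1,f(24)=1 ⇒ 8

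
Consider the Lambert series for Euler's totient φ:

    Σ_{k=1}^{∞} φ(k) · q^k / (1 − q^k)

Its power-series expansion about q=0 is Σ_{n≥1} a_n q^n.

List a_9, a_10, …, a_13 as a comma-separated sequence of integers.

q^9  k|9↦φ(k): 1:1 3:2 9:6  a_9=9
q^10  k|10↦φ(k): 10:4 5:4 2:1 1:1  a_10=10
q^11  k|11↦φ(k): 1:1 11:10  a_11=11
[q^12] φ(1)=1,φ(2)=1,φ(3)=2,φ(4)=2,φ(6)=2,φ(12)=4 ⇒ 12
d|13:{1,13}  Σφ=1+12=13

9, 10, 11, 12, 13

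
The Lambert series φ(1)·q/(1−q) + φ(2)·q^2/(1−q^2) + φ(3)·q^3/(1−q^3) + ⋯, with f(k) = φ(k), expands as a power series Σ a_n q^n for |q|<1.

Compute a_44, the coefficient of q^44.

[q^44] φ(44)=20,φ(22)=10,φ(11)=10,φ(4)=2,φ(2)=1,φ(1)=1 ⇒ 44

a_44 = 44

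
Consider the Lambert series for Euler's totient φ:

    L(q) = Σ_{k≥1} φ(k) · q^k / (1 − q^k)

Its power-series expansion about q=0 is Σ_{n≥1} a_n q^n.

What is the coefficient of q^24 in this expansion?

[q^24] φ(24)=8,φ(12)=4,φ(8)=4,φ(6)=2,φ(4)=2,φ(3)=2,φ(2)=1,φ(1)=1 ⇒ 24

a_24 = 24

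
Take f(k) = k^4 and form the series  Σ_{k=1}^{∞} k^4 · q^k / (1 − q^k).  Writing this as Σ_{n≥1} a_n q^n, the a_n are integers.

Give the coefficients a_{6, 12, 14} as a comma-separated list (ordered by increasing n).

1394, 22386, 40834

d|6:{1,2,3,6}  Σf=1+16+81+1296=1394
q^12  k|12↦f(k): 12:20736 6:1296 4:256 3:81 2:16 1:1  a_12=22386
d|14:{1,2,7,14}  Σf=1+16+2401+38416=40834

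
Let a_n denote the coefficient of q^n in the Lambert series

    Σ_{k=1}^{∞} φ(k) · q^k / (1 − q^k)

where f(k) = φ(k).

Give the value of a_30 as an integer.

q^30  k|30↦φ(k): 1:1 2:1 3:2 5:4 6:2 10:4 15:8 30:8  a_30=30

a_30 = 30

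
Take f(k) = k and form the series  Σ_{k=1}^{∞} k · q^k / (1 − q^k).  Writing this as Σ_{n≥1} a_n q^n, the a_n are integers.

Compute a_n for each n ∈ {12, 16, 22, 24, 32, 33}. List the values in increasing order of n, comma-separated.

28, 31, 36, 60, 63, 48

n=12: 1·12 2·6 3·4 4·3 6·2 12·1  f→[1+2+3+4+6+12]=28
q^16  k|16↦f(k): 1:1 2:2 4:4 8:8 16:16  a_16=31
d|22:{1,2,11,22}  Σf=1+2+11+22=36
q^24  k|24↦f(k): 24:24 12:12 8:8 6:6 4:4 3:3 2:2 1:1  a_24=60
d|32:{32,16,8,4,2,1}  Σf=32+16+8+4+2+1=63
n=33: 33·1 11·3 3·11 1·33  f→[33+11+3+1]=48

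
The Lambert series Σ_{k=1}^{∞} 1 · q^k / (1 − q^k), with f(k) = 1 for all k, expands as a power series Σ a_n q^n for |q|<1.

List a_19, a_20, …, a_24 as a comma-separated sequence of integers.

2, 6, 4, 4, 2, 8

[q^19] f(1)=1,f(19)=1 ⇒ 2
q^20  k|20↦f(k): 1:1 2:1 4:1 5:1 10:1 20:1  a_20=6
d|21:{1,3,7,21}  Σf=1+1+1+1=4
q^22  k|22↦f(k): 1:1 2:1 11:1 22:1  a_22=4
n=23: 1·23 23·1  f→[1+1]=2
[q^24] f(1)=1,f(2)=1,f(3)=1,f(4)=1,f(6)=1,f(8)=1,f(12)=1,f(24)=1 ⇒ 8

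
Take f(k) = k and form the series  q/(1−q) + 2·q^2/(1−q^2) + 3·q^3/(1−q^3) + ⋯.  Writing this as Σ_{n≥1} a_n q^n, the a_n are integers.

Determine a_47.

a_47 = 48

[q^47] f(47)=47,f(1)=1 ⇒ 48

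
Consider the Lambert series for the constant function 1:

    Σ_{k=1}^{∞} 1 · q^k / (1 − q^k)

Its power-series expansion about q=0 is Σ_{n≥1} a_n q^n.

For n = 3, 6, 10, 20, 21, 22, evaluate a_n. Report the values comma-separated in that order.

[q^3] f(3)=1,f(1)=1 ⇒ 2
n=6: 1·6 2·3 3·2 6·1  f→[1+1+1+1]=4
n=10: 10·1 5·2 2·5 1·10  f→[1+1+1+1]=4
d|20:{20,10,5,4,2,1}  Σf=1+1+1+1+1+1=6
d|21:{21,7,3,1}  Σf=1+1+1+1=4
n=22: 22·1 11·2 2·11 1·22  f→[1+1+1+1]=4

2, 4, 4, 6, 4, 4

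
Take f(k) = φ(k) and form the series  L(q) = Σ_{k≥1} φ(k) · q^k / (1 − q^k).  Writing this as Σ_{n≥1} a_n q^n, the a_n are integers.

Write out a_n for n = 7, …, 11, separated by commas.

d|7:{7,1}  Σφ=6+1=7
d|8:{1,2,4,8}  Σφ=1+1+2+4=8
d|9:{1,3,9}  Σφ=1+2+6=9
[q^10] φ(10)=4,φ(5)=4,φ(2)=1,φ(1)=1 ⇒ 10
q^11  k|11↦φ(k): 11:10 1:1  a_11=11

7, 8, 9, 10, 11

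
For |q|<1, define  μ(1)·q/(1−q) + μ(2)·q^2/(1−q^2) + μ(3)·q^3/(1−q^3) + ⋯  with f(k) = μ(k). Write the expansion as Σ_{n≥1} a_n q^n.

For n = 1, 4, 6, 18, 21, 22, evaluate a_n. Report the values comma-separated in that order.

q^1  k|1↦μ(k): 1:1  a_1=1
q^4  k|4↦μ(k): 4:0 2:-1 1:1  a_4=0
n=6: 1·6 2·3 3·2 6·1  μ→[1+(-1)+(-1)+1]=0
n=18: 1·18 2·9 3·6 6·3 9·2 18·1  μ→[1+(-1)+(-1)+1+0+0]=0
n=21: 1·21 3·7 7·3 21·1  μ→[1+(-1)+(-1)+1]=0
q^22  k|22↦μ(k): 1:1 2:-1 11:-1 22:1  a_22=0

1, 0, 0, 0, 0, 0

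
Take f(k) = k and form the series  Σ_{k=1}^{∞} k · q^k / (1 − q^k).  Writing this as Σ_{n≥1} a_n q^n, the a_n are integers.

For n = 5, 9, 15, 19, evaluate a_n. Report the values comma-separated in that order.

[q^5] f(1)=1,f(5)=5 ⇒ 6
n=9: 1·9 3·3 9·1  f→[1+3+9]=13
n=15: 1·15 3·5 5·3 15·1  f→[1+3+5+15]=24
n=19: 1·19 19·1  f→[1+19]=20

6, 13, 24, 20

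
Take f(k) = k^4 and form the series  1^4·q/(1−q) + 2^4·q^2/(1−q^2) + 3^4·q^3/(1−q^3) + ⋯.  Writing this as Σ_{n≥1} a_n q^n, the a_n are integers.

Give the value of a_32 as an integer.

q^32  k|32↦f(k): 1:1 2:16 4:256 8:4096 16:65536 32:1048576  a_32=1118481

a_32 = 1118481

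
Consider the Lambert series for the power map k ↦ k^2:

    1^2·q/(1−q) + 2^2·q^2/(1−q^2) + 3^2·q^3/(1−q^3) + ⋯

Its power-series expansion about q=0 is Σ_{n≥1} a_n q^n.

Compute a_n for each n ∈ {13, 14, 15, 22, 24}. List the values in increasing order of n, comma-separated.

n=13: 1·13 13·1  f→[1+169]=170
[q^14] f(1)=1,f(2)=4,f(7)=49,f(14)=196 ⇒ 250
[q^15] f(1)=1,f(3)=9,f(5)=25,f(15)=225 ⇒ 260
d|22:{22,11,2,1}  Σf=484+121+4+1=610
d|24:{24,12,8,6,4,3,2,1}  Σf=576+144+64+36+16+9+4+1=850

170, 250, 260, 610, 850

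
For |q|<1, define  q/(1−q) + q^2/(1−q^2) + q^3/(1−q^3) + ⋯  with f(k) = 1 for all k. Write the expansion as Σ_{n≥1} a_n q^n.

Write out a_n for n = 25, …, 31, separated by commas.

3, 4, 4, 6, 2, 8, 2

n=25: 1·25 5·5 25·1  f→[1+1+1]=3
[q^26] f(1)=1,f(2)=1,f(13)=1,f(26)=1 ⇒ 4
d|27:{27,9,3,1}  Σf=1+1+1+1=4
d|28:{28,14,7,4,2,1}  Σf=1+1+1+1+1+1=6
d|29:{1,29}  Σf=1+1=2
[q^30] f(30)=1,f(15)=1,f(10)=1,f(6)=1,f(5)=1,f(3)=1,f(2)=1,f(1)=1 ⇒ 8
d|31:{31,1}  Σf=1+1=2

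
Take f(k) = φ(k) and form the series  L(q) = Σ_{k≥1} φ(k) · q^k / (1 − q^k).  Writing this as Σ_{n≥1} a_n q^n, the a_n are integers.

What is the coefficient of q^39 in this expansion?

d|39:{39,13,3,1}  Σφ=24+12+2+1=39

a_39 = 39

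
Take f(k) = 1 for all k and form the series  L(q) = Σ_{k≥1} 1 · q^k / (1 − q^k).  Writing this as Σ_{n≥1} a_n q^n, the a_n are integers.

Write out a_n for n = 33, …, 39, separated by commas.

4, 4, 4, 9, 2, 4, 4

n=33: 1·33 3·11 11·3 33·1  f→[1+1+1+1]=4
q^34  k|34↦f(k): 34:1 17:1 2:1 1:1  a_34=4
d|35:{1,5,7,35}  Σf=1+1+1+1=4
d|36:{36,18,12,9,6,4,3,2,1}  Σf=1+1+1+1+1+1+1+1+1=9
q^37  k|37↦f(k): 1:1 37:1  a_37=2
[q^38] f(38)=1,f(19)=1,f(2)=1,f(1)=1 ⇒ 4
d|39:{1,3,13,39}  Σf=1+1+1+1=4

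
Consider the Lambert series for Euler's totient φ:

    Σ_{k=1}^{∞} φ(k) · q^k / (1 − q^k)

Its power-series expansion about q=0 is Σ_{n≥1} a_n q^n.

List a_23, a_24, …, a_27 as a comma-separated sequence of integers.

d|23:{23,1}  Σφ=22+1=23
q^24  k|24↦φ(k): 1:1 2:1 3:2 4:2 6:2 8:4 12:4 24:8  a_24=24
n=25: 1·25 5·5 25·1  φ→[1+4+20]=25
d|26:{26,13,2,1}  Σφ=12+12+1+1=26
[q^27] φ(1)=1,φ(3)=2,φ(9)=6,φ(27)=18 ⇒ 27

23, 24, 25, 26, 27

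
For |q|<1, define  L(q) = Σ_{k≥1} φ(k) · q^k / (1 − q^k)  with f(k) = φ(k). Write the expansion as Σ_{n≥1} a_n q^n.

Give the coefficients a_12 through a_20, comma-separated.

d|12:{12,6,4,3,2,1}  Σφ=4+2+2+2+1+1=12
[q^13] φ(13)=12,φ(1)=1 ⇒ 13
d|14:{14,7,2,1}  Σφ=6+6+1+1=14
n=15: 1·15 3·5 5·3 15·1  φ→[1+2+4+8]=15
d|16:{1,2,4,8,16}  Σφ=1+1+2+4+8=16
[q^17] φ(1)=1,φ(17)=16 ⇒ 17
[q^18] φ(1)=1,φ(2)=1,φ(3)=2,φ(6)=2,φ(9)=6,φ(18)=6 ⇒ 18
d|19:{19,1}  Σφ=18+1=19
d|20:{20,10,5,4,2,1}  Σφ=8+4+4+2+1+1=20

12, 13, 14, 15, 16, 17, 18, 19, 20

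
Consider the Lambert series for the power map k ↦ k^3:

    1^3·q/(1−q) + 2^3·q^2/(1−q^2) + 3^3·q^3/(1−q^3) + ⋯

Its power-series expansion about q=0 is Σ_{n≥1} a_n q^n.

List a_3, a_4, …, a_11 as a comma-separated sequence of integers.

28, 73, 126, 252, 344, 585, 757, 1134, 1332

[q^3] f(3)=27,f(1)=1 ⇒ 28
d|4:{1,2,4}  Σf=1+8+64=73
d|5:{5,1}  Σf=125+1=126
q^6  k|6↦f(k): 6:216 3:27 2:8 1:1  a_6=252
[q^7] f(7)=343,f(1)=1 ⇒ 344
[q^8] f(8)=512,f(4)=64,f(2)=8,f(1)=1 ⇒ 585
n=9: 9·1 3·3 1·9  f→[729+27+1]=757
n=10: 10·1 5·2 2·5 1·10  f→[1000+125+8+1]=1134
[q^11] f(11)=1331,f(1)=1 ⇒ 1332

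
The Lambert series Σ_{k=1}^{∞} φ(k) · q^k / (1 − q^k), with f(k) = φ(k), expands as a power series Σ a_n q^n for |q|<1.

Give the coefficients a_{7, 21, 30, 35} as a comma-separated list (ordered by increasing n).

d|7:{1,7}  Σφ=1+6=7
[q^21] φ(1)=1,φ(3)=2,φ(7)=6,φ(21)=12 ⇒ 21
q^30  k|30↦φ(k): 1:1 2:1 3:2 5:4 6:2 10:4 15:8 30:8  a_30=30
n=35: 35·1 7·5 5·7 1·35  φ→[24+6+4+1]=35

7, 21, 30, 35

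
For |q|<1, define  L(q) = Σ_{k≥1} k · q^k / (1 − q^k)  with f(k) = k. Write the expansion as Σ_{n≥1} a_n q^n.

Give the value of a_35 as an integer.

a_35 = 48

d|35:{1,5,7,35}  Σf=1+5+7+35=48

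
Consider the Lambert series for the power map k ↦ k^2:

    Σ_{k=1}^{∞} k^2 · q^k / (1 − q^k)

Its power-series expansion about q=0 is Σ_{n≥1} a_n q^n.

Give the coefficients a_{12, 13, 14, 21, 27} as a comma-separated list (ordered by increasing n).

q^12  k|12↦f(k): 12:144 6:36 4:16 3:9 2:4 1:1  a_12=210
n=13: 1·13 13·1  f→[1+169]=170
d|14:{14,7,2,1}  Σf=196+49+4+1=250
[q^21] f(1)=1,f(3)=9,f(7)=49,f(21)=441 ⇒ 500
n=27: 27·1 9·3 3·9 1·27  f→[729+81+9+1]=820

210, 170, 250, 500, 820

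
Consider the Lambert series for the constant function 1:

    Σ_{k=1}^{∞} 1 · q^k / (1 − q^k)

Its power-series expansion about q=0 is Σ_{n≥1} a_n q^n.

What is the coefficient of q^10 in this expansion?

n=10: 10·1 5·2 2·5 1·10  f→[1+1+1+1]=4

a_10 = 4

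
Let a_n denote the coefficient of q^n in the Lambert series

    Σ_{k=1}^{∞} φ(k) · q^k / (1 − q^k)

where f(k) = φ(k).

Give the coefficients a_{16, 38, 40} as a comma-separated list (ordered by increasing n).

d|16:{16,8,4,2,1}  Σφ=8+4+2+1+1=16
n=38: 1·38 2·19 19·2 38·1  φ→[1+1+18+18]=38
d|40:{40,20,10,8,5,4,2,1}  Σφ=16+8+4+4+4+2+1+1=40

16, 38, 40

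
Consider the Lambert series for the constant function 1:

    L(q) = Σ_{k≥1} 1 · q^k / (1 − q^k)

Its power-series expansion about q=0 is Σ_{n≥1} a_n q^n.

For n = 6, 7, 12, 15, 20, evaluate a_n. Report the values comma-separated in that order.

n=6: 6·1 3·2 2·3 1·6  f→[1+1+1+1]=4
d|7:{7,1}  Σf=1+1=2
d|12:{1,2,3,4,6,12}  Σf=1+1+1+1+1+1=6
q^15  k|15↦f(k): 15:1 5:1 3:1 1:1  a_15=4
q^20  k|20↦f(k): 20:1 10:1 5:1 4:1 2:1 1:1  a_20=6

4, 2, 6, 4, 6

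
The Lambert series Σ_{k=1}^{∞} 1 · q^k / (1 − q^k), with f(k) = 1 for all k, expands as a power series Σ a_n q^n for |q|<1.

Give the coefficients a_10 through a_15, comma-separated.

q^10  k|10↦f(k): 10:1 5:1 2:1 1:1  a_10=4
[q^11] f(1)=1,f(11)=1 ⇒ 2
d|12:{12,6,4,3,2,1}  Σf=1+1+1+1+1+1=6
n=13: 1·13 13·1  f→[1+1]=2
[q^14] f(1)=1,f(2)=1,f(7)=1,f(14)=1 ⇒ 4
n=15: 1·15 3·5 5·3 15·1  f→[1+1+1+1]=4

4, 2, 6, 2, 4, 4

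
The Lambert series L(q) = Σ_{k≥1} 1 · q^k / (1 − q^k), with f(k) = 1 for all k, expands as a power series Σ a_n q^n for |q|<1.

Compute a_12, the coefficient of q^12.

a_12 = 6

[q^12] f(1)=1,f(2)=1,f(3)=1,f(4)=1,f(6)=1,f(12)=1 ⇒ 6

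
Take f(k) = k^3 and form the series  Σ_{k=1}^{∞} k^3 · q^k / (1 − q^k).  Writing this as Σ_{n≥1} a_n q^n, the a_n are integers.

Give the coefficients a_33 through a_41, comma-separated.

37296, 44226, 43344, 55261, 50654, 61740, 61544, 73710, 68922

n=33: 1·33 3·11 11·3 33·1  f→[1+27+1331+35937]=37296
d|34:{1,2,17,34}  Σf=1+8+4913+39304=44226
q^35  k|35↦f(k): 1:1 5:125 7:343 35:42875  a_35=43344
d|36:{36,18,12,9,6,4,3,2,1}  Σf=46656+5832+1728+729+216+64+27+8+1=55261
n=37: 37·1 1·37  f→[50653+1]=50654
q^38  k|38↦f(k): 1:1 2:8 19:6859 38:54872  a_38=61740
n=39: 1·39 3·13 13·3 39·1  f→[1+27+2197+59319]=61544
[q^40] f(40)=64000,f(20)=8000,f(10)=1000,f(8)=512,f(5)=125,f(4)=64,f(2)=8,f(1)=1 ⇒ 73710
n=41: 1·41 41·1  f→[1+68921]=68922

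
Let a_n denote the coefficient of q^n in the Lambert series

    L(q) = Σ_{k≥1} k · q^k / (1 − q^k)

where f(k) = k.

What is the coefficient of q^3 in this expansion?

a_3 = 4

n=3: 3·1 1·3  f→[3+1]=4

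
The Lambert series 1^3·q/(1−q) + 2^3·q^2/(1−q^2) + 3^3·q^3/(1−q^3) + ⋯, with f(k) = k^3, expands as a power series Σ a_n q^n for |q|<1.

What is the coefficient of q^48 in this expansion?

a_48 = 131068

[q^48] f(48)=110592,f(24)=13824,f(16)=4096,f(12)=1728,f(8)=512,f(6)=216,f(4)=64,f(3)=27,f(2)=8,f(1)=1 ⇒ 131068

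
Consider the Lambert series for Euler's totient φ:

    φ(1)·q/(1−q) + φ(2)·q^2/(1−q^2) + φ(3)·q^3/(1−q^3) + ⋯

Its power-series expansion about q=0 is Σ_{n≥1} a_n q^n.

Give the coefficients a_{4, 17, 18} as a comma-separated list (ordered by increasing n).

q^4  k|4↦φ(k): 1:1 2:1 4:2  a_4=4
[q^17] φ(1)=1,φ(17)=16 ⇒ 17
n=18: 18·1 9·2 6·3 3·6 2·9 1·18  φ→[6+6+2+2+1+1]=18

4, 17, 18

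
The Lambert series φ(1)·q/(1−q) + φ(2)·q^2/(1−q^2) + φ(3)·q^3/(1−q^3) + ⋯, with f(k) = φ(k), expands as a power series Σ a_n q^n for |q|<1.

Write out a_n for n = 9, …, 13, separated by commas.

n=9: 9·1 3·3 1·9  φ→[6+2+1]=9
n=10: 10·1 5·2 2·5 1·10  φ→[4+4+1+1]=10
n=11: 1·11 11·1  φ→[1+10]=11
[q^12] φ(12)=4,φ(6)=2,φ(4)=2,φ(3)=2,φ(2)=1,φ(1)=1 ⇒ 12
d|13:{1,13}  Σφ=1+12=13

9, 10, 11, 12, 13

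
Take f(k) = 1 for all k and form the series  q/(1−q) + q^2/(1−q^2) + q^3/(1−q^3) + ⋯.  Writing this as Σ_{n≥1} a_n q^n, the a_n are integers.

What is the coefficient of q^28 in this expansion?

d|28:{1,2,4,7,14,28}  Σf=1+1+1+1+1+1=6

a_28 = 6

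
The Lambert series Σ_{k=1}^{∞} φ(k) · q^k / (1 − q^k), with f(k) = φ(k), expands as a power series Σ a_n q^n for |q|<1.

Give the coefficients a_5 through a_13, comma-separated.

[q^5] φ(5)=4,φ(1)=1 ⇒ 5
n=6: 6·1 3·2 2·3 1·6  φ→[2+2+1+1]=6
[q^7] φ(7)=6,φ(1)=1 ⇒ 7
d|8:{1,2,4,8}  Σφ=1+1+2+4=8
d|9:{1,3,9}  Σφ=1+2+6=9
[q^10] φ(10)=4,φ(5)=4,φ(2)=1,φ(1)=1 ⇒ 10
q^11  k|11↦φ(k): 11:10 1:1  a_11=11
q^12  k|12↦φ(k): 12:4 6:2 4:2 3:2 2:1 1:1  a_12=12
d|13:{1,13}  Σφ=1+12=13

5, 6, 7, 8, 9, 10, 11, 12, 13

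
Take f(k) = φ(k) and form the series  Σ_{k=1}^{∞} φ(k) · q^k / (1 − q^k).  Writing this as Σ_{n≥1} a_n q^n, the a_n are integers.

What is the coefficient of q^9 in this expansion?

n=9: 1·9 3·3 9·1  φ→[1+2+6]=9

a_9 = 9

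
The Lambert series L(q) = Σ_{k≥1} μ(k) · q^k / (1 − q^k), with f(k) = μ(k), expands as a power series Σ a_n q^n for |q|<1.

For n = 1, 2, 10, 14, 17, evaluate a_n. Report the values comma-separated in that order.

1, 0, 0, 0, 0

n=1: 1·1  μ→[1]=1
q^2  k|2↦μ(k): 1:1 2:-1  a_2=0
n=10: 1·10 2·5 5·2 10·1  μ→[1+(-1)+(-1)+1]=0
d|14:{14,7,2,1}  Σμ=1+(-1)+(-1)+1=0
d|17:{1,17}  Σμ=1+(-1)=0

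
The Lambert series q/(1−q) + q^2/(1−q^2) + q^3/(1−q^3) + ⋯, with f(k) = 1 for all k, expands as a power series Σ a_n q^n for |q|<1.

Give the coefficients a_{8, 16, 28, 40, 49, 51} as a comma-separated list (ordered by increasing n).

n=8: 1·8 2·4 4·2 8·1  f→[1+1+1+1]=4
n=16: 1·16 2·8 4·4 8·2 16·1  f→[1+1+1+1+1]=5
q^28  k|28↦f(k): 28:1 14:1 7:1 4:1 2:1 1:1  a_28=6
d|40:{1,2,4,5,8,10,20,40}  Σf=1+1+1+1+1+1+1+1=8
q^49  k|49↦f(k): 1:1 7:1 49:1  a_49=3
q^51  k|51↦f(k): 51:1 17:1 3:1 1:1  a_51=4

4, 5, 6, 8, 3, 4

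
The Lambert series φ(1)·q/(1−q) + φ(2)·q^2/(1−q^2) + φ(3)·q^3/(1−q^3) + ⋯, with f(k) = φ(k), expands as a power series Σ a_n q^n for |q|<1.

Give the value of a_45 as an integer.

n=45: 1·45 3·15 5·9 9·5 15·3 45·1  φ→[1+2+4+6+8+24]=45

a_45 = 45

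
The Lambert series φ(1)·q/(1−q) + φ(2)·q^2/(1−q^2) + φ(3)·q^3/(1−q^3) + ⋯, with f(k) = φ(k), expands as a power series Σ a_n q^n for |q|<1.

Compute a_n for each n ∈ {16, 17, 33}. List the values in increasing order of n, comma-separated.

n=16: 1·16 2·8 4·4 8·2 16·1  φ→[1+1+2+4+8]=16
q^17  k|17↦φ(k): 1:1 17:16  a_17=17
n=33: 1·33 3·11 11·3 33·1  φ→[1+2+10+20]=33

16, 17, 33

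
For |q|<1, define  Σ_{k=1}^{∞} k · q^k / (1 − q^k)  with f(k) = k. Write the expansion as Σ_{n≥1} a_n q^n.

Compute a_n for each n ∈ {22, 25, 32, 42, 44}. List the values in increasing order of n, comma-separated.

n=22: 1·22 2·11 11·2 22·1  f→[1+2+11+22]=36
d|25:{1,5,25}  Σf=1+5+25=31
d|32:{1,2,4,8,16,32}  Σf=1+2+4+8+16+32=63
n=42: 42·1 21·2 14·3 7·6 6·7 3·14 2·21 1·42  f→[42+21+14+7+6+3+2+1]=96
n=44: 44·1 22·2 11·4 4·11 2·22 1·44  f→[44+22+11+4+2+1]=84

36, 31, 63, 96, 84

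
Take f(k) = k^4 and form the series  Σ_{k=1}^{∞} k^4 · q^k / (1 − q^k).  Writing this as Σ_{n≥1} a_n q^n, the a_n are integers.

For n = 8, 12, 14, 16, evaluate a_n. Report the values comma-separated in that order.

4369, 22386, 40834, 69905

d|8:{1,2,4,8}  Σf=1+16+256+4096=4369
d|12:{1,2,3,4,6,12}  Σf=1+16+81+256+1296+20736=22386
q^14  k|14↦f(k): 14:38416 7:2401 2:16 1:1  a_14=40834
[q^16] f(16)=65536,f(8)=4096,f(4)=256,f(2)=16,f(1)=1 ⇒ 69905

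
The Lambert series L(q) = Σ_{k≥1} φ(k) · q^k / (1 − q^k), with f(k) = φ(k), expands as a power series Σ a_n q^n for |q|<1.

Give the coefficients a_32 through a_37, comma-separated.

d|32:{1,2,4,8,16,32}  Σφ=1+1+2+4+8+16=32
q^33  k|33↦φ(k): 33:20 11:10 3:2 1:1  a_33=33
d|34:{1,2,17,34}  Σφ=1+1+16+16=34
q^35  k|35↦φ(k): 35:24 7:6 5:4 1:1  a_35=35
n=36: 36·1 18·2 12·3 9·4 6·6 4·9 3·12 2·18 1·36  φ→[12+6+4+6+2+2+2+1+1]=36
[q^37] φ(37)=36,φ(1)=1 ⇒ 37

32, 33, 34, 35, 36, 37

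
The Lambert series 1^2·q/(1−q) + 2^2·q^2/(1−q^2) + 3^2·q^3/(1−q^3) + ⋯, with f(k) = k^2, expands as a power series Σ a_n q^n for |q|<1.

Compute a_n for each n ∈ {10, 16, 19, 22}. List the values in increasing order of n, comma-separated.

q^10  k|10↦f(k): 1:1 2:4 5:25 10:100  a_10=130
[q^16] f(1)=1,f(2)=4,f(4)=16,f(8)=64,f(16)=256 ⇒ 341
d|19:{19,1}  Σf=361+1=362
[q^22] f(1)=1,f(2)=4,f(11)=121,f(22)=484 ⇒ 610

130, 341, 362, 610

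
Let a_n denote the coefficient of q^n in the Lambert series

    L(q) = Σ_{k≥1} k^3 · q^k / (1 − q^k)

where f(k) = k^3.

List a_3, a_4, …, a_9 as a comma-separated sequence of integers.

28, 73, 126, 252, 344, 585, 757

d|3:{3,1}  Σf=27+1=28
d|4:{4,2,1}  Σf=64+8+1=73
[q^5] f(1)=1,f(5)=125 ⇒ 126
n=6: 1·6 2·3 3·2 6·1  f→[1+8+27+216]=252
n=7: 1·7 7·1  f→[1+343]=344
n=8: 8·1 4·2 2·4 1·8  f→[512+64+8+1]=585
d|9:{9,3,1}  Σf=729+27+1=757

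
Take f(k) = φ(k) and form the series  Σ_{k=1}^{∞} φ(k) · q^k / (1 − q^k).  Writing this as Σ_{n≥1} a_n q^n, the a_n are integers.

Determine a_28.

[q^28] φ(1)=1,φ(2)=1,φ(4)=2,φ(7)=6,φ(14)=6,φ(28)=12 ⇒ 28

a_28 = 28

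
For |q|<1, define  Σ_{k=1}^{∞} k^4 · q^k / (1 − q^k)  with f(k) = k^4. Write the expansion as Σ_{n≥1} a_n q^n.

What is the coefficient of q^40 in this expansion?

a_40 = 2734994

d|40:{1,2,4,5,8,10,20,40}  Σf=1+16+256+625+4096+10000+160000+2560000=2734994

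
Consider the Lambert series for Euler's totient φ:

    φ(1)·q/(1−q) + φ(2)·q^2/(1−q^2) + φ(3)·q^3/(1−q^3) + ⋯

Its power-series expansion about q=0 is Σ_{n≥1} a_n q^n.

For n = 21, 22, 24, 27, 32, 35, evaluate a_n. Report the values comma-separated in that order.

d|21:{21,7,3,1}  Σφ=12+6+2+1=21
n=22: 1·22 2·11 11·2 22·1  φ→[1+1+10+10]=22
q^24  k|24↦φ(k): 24:8 12:4 8:4 6:2 4:2 3:2 2:1 1:1  a_24=24
q^27  k|27↦φ(k): 1:1 3:2 9:6 27:18  a_27=27
[q^32] φ(32)=16,φ(16)=8,φ(8)=4,φ(4)=2,φ(2)=1,φ(1)=1 ⇒ 32
d|35:{35,7,5,1}  Σφ=24+6+4+1=35

21, 22, 24, 27, 32, 35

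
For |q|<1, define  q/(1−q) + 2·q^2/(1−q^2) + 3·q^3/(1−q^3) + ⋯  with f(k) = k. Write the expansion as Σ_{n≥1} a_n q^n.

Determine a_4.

q^4  k|4↦f(k): 1:1 2:2 4:4  a_4=7

a_4 = 7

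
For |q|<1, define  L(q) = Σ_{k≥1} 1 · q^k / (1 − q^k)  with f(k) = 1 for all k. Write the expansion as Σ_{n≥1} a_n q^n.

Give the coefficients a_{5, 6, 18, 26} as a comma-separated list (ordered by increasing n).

q^5  k|5↦f(k): 1:1 5:1  a_5=2
q^6  k|6↦f(k): 6:1 3:1 2:1 1:1  a_6=4
d|18:{1,2,3,6,9,18}  Σf=1+1+1+1+1+1=6
d|26:{26,13,2,1}  Σf=1+1+1+1=4

2, 4, 6, 4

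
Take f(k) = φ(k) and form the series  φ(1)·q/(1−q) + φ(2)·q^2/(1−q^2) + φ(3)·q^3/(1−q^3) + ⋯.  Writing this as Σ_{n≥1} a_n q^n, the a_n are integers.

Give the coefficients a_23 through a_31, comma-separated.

q^23  k|23↦φ(k): 23:22 1:1  a_23=23
q^24  k|24↦φ(k): 1:1 2:1 3:2 4:2 6:2 8:4 12:4 24:8  a_24=24
d|25:{25,5,1}  Σφ=20+4+1=25
q^26  k|26↦φ(k): 1:1 2:1 13:12 26:12  a_26=26
n=27: 1·27 3·9 9·3 27·1  φ→[1+2+6+18]=27
n=28: 1·28 2·14 4·7 7·4 14·2 28·1  φ→[1+1+2+6+6+12]=28
n=29: 1·29 29·1  φ→[1+28]=29
n=30: 30·1 15·2 10·3 6·5 5·6 3·10 2·15 1·30  φ→[8+8+4+2+4+2+1+1]=30
[q^31] φ(31)=30,φ(1)=1 ⇒ 31

23, 24, 25, 26, 27, 28, 29, 30, 31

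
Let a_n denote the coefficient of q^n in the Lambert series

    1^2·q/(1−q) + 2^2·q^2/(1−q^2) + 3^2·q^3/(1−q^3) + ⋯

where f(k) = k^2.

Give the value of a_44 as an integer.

q^44  k|44↦f(k): 1:1 2:4 4:16 11:121 22:484 44:1936  a_44=2562

a_44 = 2562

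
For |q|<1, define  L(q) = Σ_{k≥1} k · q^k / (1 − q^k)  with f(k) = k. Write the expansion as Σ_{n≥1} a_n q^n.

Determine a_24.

q^24  k|24↦f(k): 24:24 12:12 8:8 6:6 4:4 3:3 2:2 1:1  a_24=60

a_24 = 60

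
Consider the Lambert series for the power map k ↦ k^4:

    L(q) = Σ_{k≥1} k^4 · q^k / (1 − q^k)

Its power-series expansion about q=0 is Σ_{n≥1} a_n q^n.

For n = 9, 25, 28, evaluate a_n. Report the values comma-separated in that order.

q^9  k|9↦f(k): 1:1 3:81 9:6561  a_9=6643
d|25:{25,5,1}  Σf=390625+625+1=391251
n=28: 1·28 2·14 4·7 7·4 14·2 28·1  f→[1+16+256+2401+38416+614656]=655746

6643, 391251, 655746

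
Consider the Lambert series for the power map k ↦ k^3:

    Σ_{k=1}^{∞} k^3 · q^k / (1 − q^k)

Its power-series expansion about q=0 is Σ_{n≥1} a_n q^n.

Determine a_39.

a_39 = 61544

n=39: 39·1 13·3 3·13 1·39  f→[59319+2197+27+1]=61544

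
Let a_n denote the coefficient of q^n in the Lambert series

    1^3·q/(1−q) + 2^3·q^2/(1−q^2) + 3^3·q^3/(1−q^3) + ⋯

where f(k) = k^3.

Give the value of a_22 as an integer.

a_22 = 11988

q^22  k|22↦f(k): 1:1 2:8 11:1331 22:10648  a_22=11988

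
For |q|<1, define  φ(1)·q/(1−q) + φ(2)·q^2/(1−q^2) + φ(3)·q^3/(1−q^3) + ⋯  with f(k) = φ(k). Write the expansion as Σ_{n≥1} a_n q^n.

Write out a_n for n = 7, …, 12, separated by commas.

q^7  k|7↦φ(k): 1:1 7:6  a_7=7
d|8:{8,4,2,1}  Σφ=4+2+1+1=8
[q^9] φ(1)=1,φ(3)=2,φ(9)=6 ⇒ 9
n=10: 1·10 2·5 5·2 10·1  φ→[1+1+4+4]=10
d|11:{11,1}  Σφ=10+1=11
[q^12] φ(1)=1,φ(2)=1,φ(3)=2,φ(4)=2,φ(6)=2,φ(12)=4 ⇒ 12

7, 8, 9, 10, 11, 12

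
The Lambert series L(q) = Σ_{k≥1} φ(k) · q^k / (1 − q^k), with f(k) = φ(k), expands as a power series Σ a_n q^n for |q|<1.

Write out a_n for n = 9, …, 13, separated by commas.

d|9:{1,3,9}  Σφ=1+2+6=9
d|10:{10,5,2,1}  Σφ=4+4+1+1=10
[q^11] φ(1)=1,φ(11)=10 ⇒ 11
d|12:{12,6,4,3,2,1}  Σφ=4+2+2+2+1+1=12
q^13  k|13↦φ(k): 13:12 1:1  a_13=13

9, 10, 11, 12, 13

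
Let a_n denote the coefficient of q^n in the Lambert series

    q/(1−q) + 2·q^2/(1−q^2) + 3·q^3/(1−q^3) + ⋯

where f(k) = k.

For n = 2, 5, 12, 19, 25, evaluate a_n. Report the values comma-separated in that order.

3, 6, 28, 20, 31

q^2  k|2↦f(k): 1:1 2:2  a_2=3
[q^5] f(5)=5,f(1)=1 ⇒ 6
[q^12] f(1)=1,f(2)=2,f(3)=3,f(4)=4,f(6)=6,f(12)=12 ⇒ 28
[q^19] f(1)=1,f(19)=19 ⇒ 20
n=25: 25·1 5·5 1·25  f→[25+5+1]=31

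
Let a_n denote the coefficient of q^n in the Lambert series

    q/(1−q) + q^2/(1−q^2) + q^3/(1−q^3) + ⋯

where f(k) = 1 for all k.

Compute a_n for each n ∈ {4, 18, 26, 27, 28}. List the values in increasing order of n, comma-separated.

d|4:{1,2,4}  Σf=1+1+1=3
d|18:{1,2,3,6,9,18}  Σf=1+1+1+1+1+1=6
d|26:{1,2,13,26}  Σf=1+1+1+1=4
d|27:{27,9,3,1}  Σf=1+1+1+1=4
q^28  k|28↦f(k): 1:1 2:1 4:1 7:1 14:1 28:1  a_28=6

3, 6, 4, 4, 6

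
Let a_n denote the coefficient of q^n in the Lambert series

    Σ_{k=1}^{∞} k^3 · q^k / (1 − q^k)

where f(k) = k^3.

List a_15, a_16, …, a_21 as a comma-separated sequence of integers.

3528, 4681, 4914, 6813, 6860, 9198, 9632

[q^15] f(15)=3375,f(5)=125,f(3)=27,f(1)=1 ⇒ 3528
d|16:{16,8,4,2,1}  Σf=4096+512+64+8+1=4681
[q^17] f(17)=4913,f(1)=1 ⇒ 4914
[q^18] f(18)=5832,f(9)=729,f(6)=216,f(3)=27,f(2)=8,f(1)=1 ⇒ 6813
n=19: 1·19 19·1  f→[1+6859]=6860
d|20:{1,2,4,5,10,20}  Σf=1+8+64+125+1000+8000=9198
n=21: 1·21 3·7 7·3 21·1  f→[1+27+343+9261]=9632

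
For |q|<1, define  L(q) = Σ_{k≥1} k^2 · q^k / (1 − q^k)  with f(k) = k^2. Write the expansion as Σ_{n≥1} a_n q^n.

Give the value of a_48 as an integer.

a_48 = 3410

n=48: 1·48 2·24 3·16 4·12 6·8 8·6 12·4 16·3 24·2 48·1  f→[1+4+9+16+36+64+144+256+576+2304]=3410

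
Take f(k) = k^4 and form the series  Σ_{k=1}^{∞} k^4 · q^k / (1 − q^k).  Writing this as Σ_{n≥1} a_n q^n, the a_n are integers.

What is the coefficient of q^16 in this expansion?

n=16: 1·16 2·8 4·4 8·2 16·1  f→[1+16+256+4096+65536]=69905

a_16 = 69905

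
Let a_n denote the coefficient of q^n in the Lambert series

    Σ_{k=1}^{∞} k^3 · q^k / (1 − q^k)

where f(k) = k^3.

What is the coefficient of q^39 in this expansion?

n=39: 39·1 13·3 3·13 1·39  f→[59319+2197+27+1]=61544

a_39 = 61544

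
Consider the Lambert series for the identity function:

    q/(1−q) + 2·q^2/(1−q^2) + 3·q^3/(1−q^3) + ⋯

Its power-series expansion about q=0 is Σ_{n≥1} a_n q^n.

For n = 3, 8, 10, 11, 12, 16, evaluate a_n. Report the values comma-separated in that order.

[q^3] f(3)=3,f(1)=1 ⇒ 4
[q^8] f(8)=8,f(4)=4,f(2)=2,f(1)=1 ⇒ 15
d|10:{10,5,2,1}  Σf=10+5+2+1=18
[q^11] f(1)=1,f(11)=11 ⇒ 12
q^12  k|12↦f(k): 1:1 2:2 3:3 4:4 6:6 12:12  a_12=28
[q^16] f(16)=16,f(8)=8,f(4)=4,f(2)=2,f(1)=1 ⇒ 31

4, 15, 18, 12, 28, 31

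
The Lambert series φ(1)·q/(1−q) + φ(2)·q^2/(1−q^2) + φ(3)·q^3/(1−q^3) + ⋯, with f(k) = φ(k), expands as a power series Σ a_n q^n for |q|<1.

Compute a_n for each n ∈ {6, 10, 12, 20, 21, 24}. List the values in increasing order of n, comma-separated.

q^6  k|6↦φ(k): 1:1 2:1 3:2 6:2  a_6=6
[q^10] φ(10)=4,φ(5)=4,φ(2)=1,φ(1)=1 ⇒ 10
n=12: 12·1 6·2 4·3 3·4 2·6 1·12  φ→[4+2+2+2+1+1]=12
[q^20] φ(1)=1,φ(2)=1,φ(4)=2,φ(5)=4,φ(10)=4,φ(20)=8 ⇒ 20
q^21  k|21↦φ(k): 1:1 3:2 7:6 21:12  a_21=21
q^24  k|24↦φ(k): 24:8 12:4 8:4 6:2 4:2 3:2 2:1 1:1  a_24=24

6, 10, 12, 20, 21, 24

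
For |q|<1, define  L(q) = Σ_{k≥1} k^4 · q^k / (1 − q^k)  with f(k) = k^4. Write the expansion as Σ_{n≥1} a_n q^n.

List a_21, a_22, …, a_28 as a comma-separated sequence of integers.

[q^21] f(1)=1,f(3)=81,f(7)=2401,f(21)=194481 ⇒ 196964
q^22  k|22↦f(k): 22:234256 11:14641 2:16 1:1  a_22=248914
d|23:{1,23}  Σf=1+279841=279842
n=24: 1·24 2·12 3·8 4·6 6·4 8·3 12·2 24·1  f→[1+16+81+256+1296+4096+20736+331776]=358258
d|25:{25,5,1}  Σf=390625+625+1=391251
n=26: 26·1 13·2 2·13 1·26  f→[456976+28561+16+1]=485554
d|27:{1,3,9,27}  Σf=1+81+6561+531441=538084
q^28  k|28↦f(k): 1:1 2:16 4:256 7:2401 14:38416 28:614656  a_28=655746

196964, 248914, 279842, 358258, 391251, 485554, 538084, 655746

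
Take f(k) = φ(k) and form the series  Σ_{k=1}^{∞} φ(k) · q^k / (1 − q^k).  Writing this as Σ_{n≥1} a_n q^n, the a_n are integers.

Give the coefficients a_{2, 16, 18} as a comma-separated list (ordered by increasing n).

[q^2] φ(1)=1,φ(2)=1 ⇒ 2
n=16: 16·1 8·2 4·4 2·8 1·16  φ→[8+4+2+1+1]=16
n=18: 1·18 2·9 3·6 6·3 9·2 18·1  φ→[1+1+2+2+6+6]=18

2, 16, 18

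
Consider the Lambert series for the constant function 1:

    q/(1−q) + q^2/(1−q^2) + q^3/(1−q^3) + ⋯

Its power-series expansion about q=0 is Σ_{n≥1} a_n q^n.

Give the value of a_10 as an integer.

d|10:{10,5,2,1}  Σf=1+1+1+1=4

a_10 = 4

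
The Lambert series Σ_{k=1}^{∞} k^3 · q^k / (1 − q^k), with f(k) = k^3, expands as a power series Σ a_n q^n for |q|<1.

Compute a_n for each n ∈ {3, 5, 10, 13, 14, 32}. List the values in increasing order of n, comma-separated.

[q^3] f(3)=27,f(1)=1 ⇒ 28
[q^5] f(1)=1,f(5)=125 ⇒ 126
q^10  k|10↦f(k): 1:1 2:8 5:125 10:1000  a_10=1134
[q^13] f(1)=1,f(13)=2197 ⇒ 2198
n=14: 1·14 2·7 7·2 14·1  f→[1+8+343+2744]=3096
n=32: 1·32 2·16 4·8 8·4 16·2 32·1  f→[1+8+64+512+4096+32768]=37449

28, 126, 1134, 2198, 3096, 37449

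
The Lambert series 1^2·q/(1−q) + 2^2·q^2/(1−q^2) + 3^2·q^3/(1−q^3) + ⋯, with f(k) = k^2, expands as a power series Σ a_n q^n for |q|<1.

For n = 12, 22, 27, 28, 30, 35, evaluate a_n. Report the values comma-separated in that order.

210, 610, 820, 1050, 1300, 1300

d|12:{1,2,3,4,6,12}  Σf=1+4+9+16+36+144=210
d|22:{22,11,2,1}  Σf=484+121+4+1=610
[q^27] f(1)=1,f(3)=9,f(9)=81,f(27)=729 ⇒ 820
q^28  k|28↦f(k): 28:784 14:196 7:49 4:16 2:4 1:1  a_28=1050
q^30  k|30↦f(k): 30:900 15:225 10:100 6:36 5:25 3:9 2:4 1:1  a_30=1300
n=35: 35·1 7·5 5·7 1·35  f→[1225+49+25+1]=1300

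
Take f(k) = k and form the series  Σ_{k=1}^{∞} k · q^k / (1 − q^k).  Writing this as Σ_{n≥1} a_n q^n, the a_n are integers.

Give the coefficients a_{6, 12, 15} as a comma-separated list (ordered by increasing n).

12, 28, 24

d|6:{6,3,2,1}  Σf=6+3+2+1=12
[q^12] f(12)=12,f(6)=6,f(4)=4,f(3)=3,f(2)=2,f(1)=1 ⇒ 28
[q^15] f(15)=15,f(5)=5,f(3)=3,f(1)=1 ⇒ 24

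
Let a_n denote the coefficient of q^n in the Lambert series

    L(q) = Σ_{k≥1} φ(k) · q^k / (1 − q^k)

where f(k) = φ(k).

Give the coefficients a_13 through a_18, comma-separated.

d|13:{1,13}  Σφ=1+12=13
[q^14] φ(1)=1,φ(2)=1,φ(7)=6,φ(14)=6 ⇒ 14
[q^15] φ(15)=8,φ(5)=4,φ(3)=2,φ(1)=1 ⇒ 15
n=16: 1·16 2·8 4·4 8·2 16·1  φ→[1+1+2+4+8]=16
n=17: 17·1 1·17  φ→[16+1]=17
n=18: 1·18 2·9 3·6 6·3 9·2 18·1  φ→[1+1+2+2+6+6]=18

13, 14, 15, 16, 17, 18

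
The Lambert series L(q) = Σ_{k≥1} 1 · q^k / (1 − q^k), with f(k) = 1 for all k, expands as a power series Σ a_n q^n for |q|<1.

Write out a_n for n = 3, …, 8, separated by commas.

2, 3, 2, 4, 2, 4

[q^3] f(3)=1,f(1)=1 ⇒ 2
d|4:{4,2,1}  Σf=1+1+1=3
d|5:{1,5}  Σf=1+1=2
n=6: 1·6 2·3 3·2 6·1  f→[1+1+1+1]=4
d|7:{7,1}  Σf=1+1=2
d|8:{8,4,2,1}  Σf=1+1+1+1=4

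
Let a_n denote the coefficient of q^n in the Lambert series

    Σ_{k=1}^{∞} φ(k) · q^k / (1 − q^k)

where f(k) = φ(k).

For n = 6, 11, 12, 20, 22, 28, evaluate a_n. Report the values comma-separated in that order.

[q^6] φ(6)=2,φ(3)=2,φ(2)=1,φ(1)=1 ⇒ 6
d|11:{1,11}  Σφ=1+10=11
d|12:{12,6,4,3,2,1}  Σφ=4+2+2+2+1+1=12
d|20:{20,10,5,4,2,1}  Σφ=8+4+4+2+1+1=20
n=22: 22·1 11·2 2·11 1·22  φ→[10+10+1+1]=22
q^28  k|28↦φ(k): 28:12 14:6 7:6 4:2 2:1 1:1  a_28=28

6, 11, 12, 20, 22, 28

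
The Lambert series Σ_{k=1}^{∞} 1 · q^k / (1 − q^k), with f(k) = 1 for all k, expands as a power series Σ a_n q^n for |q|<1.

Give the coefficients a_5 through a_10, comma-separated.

2, 4, 2, 4, 3, 4

n=5: 1·5 5·1  f→[1+1]=2
n=6: 1·6 2·3 3·2 6·1  f→[1+1+1+1]=4
q^7  k|7↦f(k): 1:1 7:1  a_7=2
[q^8] f(8)=1,f(4)=1,f(2)=1,f(1)=1 ⇒ 4
q^9  k|9↦f(k): 9:1 3:1 1:1  a_9=3
d|10:{1,2,5,10}  Σf=1+1+1+1=4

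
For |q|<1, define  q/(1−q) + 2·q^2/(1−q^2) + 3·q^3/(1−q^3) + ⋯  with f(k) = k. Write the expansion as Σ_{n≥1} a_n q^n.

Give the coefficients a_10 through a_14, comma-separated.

n=10: 10·1 5·2 2·5 1·10  f→[10+5+2+1]=18
q^11  k|11↦f(k): 1:1 11:11  a_11=12
d|12:{1,2,3,4,6,12}  Σf=1+2+3+4+6+12=28
[q^13] f(13)=13,f(1)=1 ⇒ 14
d|14:{1,2,7,14}  Σf=1+2+7+14=24

18, 12, 28, 14, 24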